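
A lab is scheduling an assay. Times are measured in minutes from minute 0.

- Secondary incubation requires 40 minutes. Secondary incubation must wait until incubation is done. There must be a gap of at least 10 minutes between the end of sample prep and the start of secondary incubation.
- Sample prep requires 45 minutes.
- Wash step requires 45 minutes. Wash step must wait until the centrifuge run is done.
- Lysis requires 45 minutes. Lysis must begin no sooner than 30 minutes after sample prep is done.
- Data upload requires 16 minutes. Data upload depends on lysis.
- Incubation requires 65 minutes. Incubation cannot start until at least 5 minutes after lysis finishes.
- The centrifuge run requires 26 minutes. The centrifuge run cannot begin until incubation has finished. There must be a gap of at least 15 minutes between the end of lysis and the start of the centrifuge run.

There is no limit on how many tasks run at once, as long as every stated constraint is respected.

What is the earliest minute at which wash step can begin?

216

Sample prep has no prerequisites, so it starts at minute 0 and finishes at minute 45.
Lysis cannot begin until sample prep (finishes minute 45, plus 30-minute gap → minute 75). It runs from minute 75 to 75 + 45 = minute 120.
Incubation cannot begin until lysis (finishes minute 120, plus 5-minute gap → minute 125). It runs from minute 125 to 125 + 65 = minute 190.
The centrifuge run cannot start until incubation (finishes minute 190); lysis (finishes minute 120, plus 15-minute gap → minute 135). The controlling bound is minute 190, so the centrifuge run finishes at 190 + 26 = minute 216.
Wash step waits on the centrifuge run (finishes minute 216), so the earliest it can start is minute 216.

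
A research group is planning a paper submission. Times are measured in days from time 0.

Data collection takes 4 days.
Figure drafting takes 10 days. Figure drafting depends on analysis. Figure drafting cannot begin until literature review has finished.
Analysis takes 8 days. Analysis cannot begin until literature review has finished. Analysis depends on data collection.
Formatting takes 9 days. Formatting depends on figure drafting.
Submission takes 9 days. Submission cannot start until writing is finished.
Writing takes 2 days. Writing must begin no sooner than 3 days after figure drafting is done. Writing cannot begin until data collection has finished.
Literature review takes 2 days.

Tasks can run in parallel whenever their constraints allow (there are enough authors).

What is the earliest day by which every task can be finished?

Data collection has no prerequisites, so it starts at day 0 and finishes at day 4.
Literature review can start immediately at day 0; it finishes at day 2.
For analysis: literature review (finishes day 2); data collection (finishes day 4). Taking the maximum gives a start of day 4, and it finishes at 4 + 8 = day 12.
Figure drafting cannot start until analysis (finishes day 12); literature review (finishes day 2). The controlling bound is day 12, so figure drafting finishes at 12 + 10 = day 22.
Formatting waits on figure drafting (finishes day 22), so it starts at day 22 and finishes at 22 + 9 = day 31.
Writing needs all of figure drafting (finishes day 22, plus 3-day gap → day 25); data collection (finishes day 4). That puts its earliest start at day 25; it finishes at 25 + 2 = day 27.
After writing (finishes day 27), submission can start at day 27 and finishes at day 36.
All tasks are finished once the last one completes. Finish times: Literature review at 2, Data collection at 4, Analysis at 12, Figure drafting at 22, Writing at 27, Formatting at 31, Submission at 36. The latest is day 36.

36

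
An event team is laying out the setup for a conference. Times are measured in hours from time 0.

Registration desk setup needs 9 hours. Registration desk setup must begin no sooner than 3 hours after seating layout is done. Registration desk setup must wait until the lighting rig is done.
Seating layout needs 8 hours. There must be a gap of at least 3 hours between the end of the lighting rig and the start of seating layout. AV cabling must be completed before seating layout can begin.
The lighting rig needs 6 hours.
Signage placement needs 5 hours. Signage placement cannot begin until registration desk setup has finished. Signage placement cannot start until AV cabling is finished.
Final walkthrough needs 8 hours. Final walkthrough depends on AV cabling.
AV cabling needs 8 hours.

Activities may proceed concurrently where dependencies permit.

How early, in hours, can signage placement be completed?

AV cabling can start immediately at hour 0; it finishes at hour 8.
The lighting rig has no prerequisites, so it starts at hour 0 and finishes at hour 6.
For seating layout: the lighting rig (finishes hour 6, plus 3-hour gap → hour 9); AV cabling (finishes hour 8). Taking the maximum gives a start of hour 9, and it finishes at 9 + 8 = hour 17.
Registration desk setup has to wait for seating layout (finishes hour 17, plus 3-hour gap → hour 20); the lighting rig (finishes hour 6). The latest of these is hour 20, so registration desk setup runs hour 20 to 20 + 9 = hour 29.
Signage placement cannot start until registration desk setup (finishes hour 29); AV cabling (finishes hour 8). The controlling bound is hour 29, so signage placement finishes at 29 + 5 = hour 34.

34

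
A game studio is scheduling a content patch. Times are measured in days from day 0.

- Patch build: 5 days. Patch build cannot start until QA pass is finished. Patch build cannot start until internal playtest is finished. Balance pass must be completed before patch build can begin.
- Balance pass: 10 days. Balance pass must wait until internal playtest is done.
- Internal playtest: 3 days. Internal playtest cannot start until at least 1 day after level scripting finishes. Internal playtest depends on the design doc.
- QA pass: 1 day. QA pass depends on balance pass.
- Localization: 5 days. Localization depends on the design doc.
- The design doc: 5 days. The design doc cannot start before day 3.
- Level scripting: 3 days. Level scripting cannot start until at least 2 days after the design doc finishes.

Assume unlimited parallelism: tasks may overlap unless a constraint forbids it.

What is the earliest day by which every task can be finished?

The design doc cannot begin until its own release at day 3. It runs from day 3 to 3 + 5 = day 8.
After the design doc (finishes day 8), localization can start at day 8 and finishes at day 13.
After the design doc (finishes day 8, plus 2-day gap → day 10), level scripting can start at day 10 and finishes at day 13.
Internal playtest has to wait for level scripting (finishes day 13, plus 1-day gap → day 14); the design doc (finishes day 8). The latest of these is day 14, so internal playtest runs day 14 to 14 + 3 = day 17.
Balance pass waits on internal playtest (finishes day 17), so it starts at day 17 and finishes at 17 + 10 = day 27.
QA pass cannot begin until balance pass (finishes day 27). It runs from day 27 to 27 + 1 = day 28.
For patch build: QA pass (finishes day 28); internal playtest (finishes day 17); balance pass (finishes day 27). Taking the maximum gives a start of day 28, and it finishes at 28 + 5 = day 33.
All tasks are finished once the last one completes. Finish times: The design doc at 8, Level scripting at 13, Internal playtest at 17, Balance pass at 27, Localization at 13, QA pass at 28, Patch build at 33. The latest is day 33.

33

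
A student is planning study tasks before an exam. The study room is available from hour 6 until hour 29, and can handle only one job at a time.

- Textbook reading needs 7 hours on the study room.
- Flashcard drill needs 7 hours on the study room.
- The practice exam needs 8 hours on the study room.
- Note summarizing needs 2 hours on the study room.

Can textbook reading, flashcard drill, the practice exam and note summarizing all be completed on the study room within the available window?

The study room window is 29 − 6 = 23 hours.
Running back to back, the jobs need 7 + 7 + 8 + 2 = 24 hours on the study room.
Since 24 > 23, they cannot all fit.

No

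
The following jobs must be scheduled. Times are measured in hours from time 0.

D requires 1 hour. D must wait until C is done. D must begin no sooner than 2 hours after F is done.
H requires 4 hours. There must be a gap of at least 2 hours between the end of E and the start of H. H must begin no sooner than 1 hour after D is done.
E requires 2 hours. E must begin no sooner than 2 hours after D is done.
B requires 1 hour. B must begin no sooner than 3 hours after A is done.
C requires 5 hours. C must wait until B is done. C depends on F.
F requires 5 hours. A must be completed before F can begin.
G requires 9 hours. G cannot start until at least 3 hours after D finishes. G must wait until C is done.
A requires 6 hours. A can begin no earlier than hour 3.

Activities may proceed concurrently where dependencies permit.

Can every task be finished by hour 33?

A cannot begin until its own release at hour 3. It runs from hour 3 to 3 + 6 = hour 9.
F waits on A (finishes hour 9), so it starts at hour 9 and finishes at 9 + 5 = hour 14.
B cannot begin until A (finishes hour 9, plus 3-hour gap → hour 12). It runs from hour 12 to 12 + 1 = hour 13.
C cannot start until B (finishes hour 13); F (finishes hour 14). The controlling bound is hour 14, so C finishes at 14 + 5 = hour 19.
D needs all of C (finishes hour 19); F (finishes hour 14, plus 2-hour gap → hour 16). That puts its earliest start at hour 19; it finishes at 19 + 1 = hour 20.
For G: D (finishes hour 20, plus 3-hour gap → hour 23); C (finishes hour 19). Taking the maximum gives a start of hour 23, and it finishes at 23 + 9 = hour 32.
E cannot begin until D (finishes hour 20, plus 2-hour gap → hour 22). It runs from hour 22 to 22 + 2 = hour 24.
H cannot start until E (finishes hour 24, plus 2-hour gap → hour 26); D (finishes hour 20, plus 1-hour gap → hour 21). The controlling bound is hour 26, so H finishes at 26 + 4 = hour 30.
Every task is finished by hour 32, which is no later than the deadline of 33, so the schedule is feasible.

Yes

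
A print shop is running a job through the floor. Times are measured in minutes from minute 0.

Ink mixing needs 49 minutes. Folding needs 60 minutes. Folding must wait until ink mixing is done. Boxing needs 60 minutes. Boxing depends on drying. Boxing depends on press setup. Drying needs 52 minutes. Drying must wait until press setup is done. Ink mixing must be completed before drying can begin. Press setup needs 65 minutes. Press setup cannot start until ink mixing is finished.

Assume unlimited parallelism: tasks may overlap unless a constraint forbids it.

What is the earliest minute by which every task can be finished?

226

Ink mixing can start immediately at minute 0; it finishes at minute 49.
After ink mixing (finishes minute 49), folding can start at minute 49 and finishes at minute 109.
Press setup waits on ink mixing (finishes minute 49), so it starts at minute 49 and finishes at 49 + 65 = minute 114.
Drying cannot start until press setup (finishes minute 114); ink mixing (finishes minute 49). The controlling bound is minute 114, so drying finishes at 114 + 52 = minute 166.
Boxing has to wait for drying (finishes minute 166); press setup (finishes minute 114). The latest of these is minute 166, so boxing runs minute 166 to 166 + 60 = minute 226.
All tasks are finished once the last one completes. Finish times: Ink mixing at 49, Press setup at 114, Drying at 166, Folding at 109, Boxing at 226. The latest is minute 226.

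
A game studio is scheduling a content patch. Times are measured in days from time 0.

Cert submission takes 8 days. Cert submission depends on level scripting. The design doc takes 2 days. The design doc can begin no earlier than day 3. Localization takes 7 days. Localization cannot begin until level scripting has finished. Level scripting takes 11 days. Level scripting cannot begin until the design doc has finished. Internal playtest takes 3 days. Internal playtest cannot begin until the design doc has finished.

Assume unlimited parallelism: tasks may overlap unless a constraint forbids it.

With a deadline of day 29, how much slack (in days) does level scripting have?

The design doc waits on its own release at day 3, so it starts at day 3 and finishes at 3 + 2 = day 5.
Level scripting cannot begin until the design doc (finishes day 5). It runs from day 5 to 5 + 11 = day 16.

Working backward from the deadline:
Localization has no dependents, so it just needs to finish by day 29. Starting by 29 − 7 = day 22 achieves that.
Nothing follows cert submission; the deadline of day 29 is its only limit. It must start by 29 − 8 = day 21.
Level scripting feeds localization (must start by day 22); cert submission (must start by day 21). Taking the minimum, level scripting must finish by day 21 and start by 21 − 11 = day 10.
So level scripting can start as early as day 5 and as late as day 10, giving 10 − 5 = 5 days of slack.

5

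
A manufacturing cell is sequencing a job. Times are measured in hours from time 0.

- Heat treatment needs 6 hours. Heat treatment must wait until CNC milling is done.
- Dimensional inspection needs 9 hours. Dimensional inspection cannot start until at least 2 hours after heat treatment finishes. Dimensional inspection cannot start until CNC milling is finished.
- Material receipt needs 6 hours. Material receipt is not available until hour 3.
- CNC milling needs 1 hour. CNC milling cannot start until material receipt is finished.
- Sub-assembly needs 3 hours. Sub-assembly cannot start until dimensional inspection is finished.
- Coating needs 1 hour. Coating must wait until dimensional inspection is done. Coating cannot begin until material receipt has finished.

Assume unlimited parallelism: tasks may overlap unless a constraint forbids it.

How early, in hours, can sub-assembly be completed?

Material receipt cannot begin until its own release at hour 3. It runs from hour 3 to 3 + 6 = hour 9.
CNC milling cannot begin until material receipt (finishes hour 9). It runs from hour 9 to 9 + 1 = hour 10.
Heat treatment cannot begin until CNC milling (finishes hour 10). It runs from hour 10 to 10 + 6 = hour 16.
Dimensional inspection has to wait for heat treatment (finishes hour 16, plus 2-hour gap → hour 18); CNC milling (finishes hour 10). The latest of these is hour 18, so dimensional inspection runs hour 18 to 18 + 9 = hour 27.
Sub-assembly waits on dimensional inspection (finishes hour 27), so it starts at hour 27 and finishes at 27 + 3 = hour 30.

30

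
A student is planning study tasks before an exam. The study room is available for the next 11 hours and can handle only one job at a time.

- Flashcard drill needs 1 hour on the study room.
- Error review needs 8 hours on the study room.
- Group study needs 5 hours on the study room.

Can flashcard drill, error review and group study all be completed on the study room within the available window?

No

Running back to back, the jobs need 1 + 8 + 5 = 14 hours on the study room.
Since 14 > 11, they cannot all fit.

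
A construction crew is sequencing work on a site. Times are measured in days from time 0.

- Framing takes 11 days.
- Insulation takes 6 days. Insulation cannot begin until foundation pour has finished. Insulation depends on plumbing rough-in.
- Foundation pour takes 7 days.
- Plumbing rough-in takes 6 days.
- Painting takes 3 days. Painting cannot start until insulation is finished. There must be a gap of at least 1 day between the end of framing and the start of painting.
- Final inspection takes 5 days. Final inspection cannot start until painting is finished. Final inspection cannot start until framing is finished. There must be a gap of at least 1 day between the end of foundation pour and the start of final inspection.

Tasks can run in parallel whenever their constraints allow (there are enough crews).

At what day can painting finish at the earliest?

16

Plumbing rough-in can start immediately at day 0; it finishes at day 6.
Framing has no prerequisites, so it starts at day 0 and finishes at day 11.
Foundation pour can start immediately at day 0; it finishes at day 7.
Insulation cannot start until foundation pour (finishes day 7); plumbing rough-in (finishes day 6). The controlling bound is day 7, so insulation finishes at 7 + 6 = day 13.
Painting needs all of insulation (finishes day 13); framing (finishes day 11, plus 1-day gap → day 12). That puts its earliest start at day 13; it finishes at 13 + 3 = day 16.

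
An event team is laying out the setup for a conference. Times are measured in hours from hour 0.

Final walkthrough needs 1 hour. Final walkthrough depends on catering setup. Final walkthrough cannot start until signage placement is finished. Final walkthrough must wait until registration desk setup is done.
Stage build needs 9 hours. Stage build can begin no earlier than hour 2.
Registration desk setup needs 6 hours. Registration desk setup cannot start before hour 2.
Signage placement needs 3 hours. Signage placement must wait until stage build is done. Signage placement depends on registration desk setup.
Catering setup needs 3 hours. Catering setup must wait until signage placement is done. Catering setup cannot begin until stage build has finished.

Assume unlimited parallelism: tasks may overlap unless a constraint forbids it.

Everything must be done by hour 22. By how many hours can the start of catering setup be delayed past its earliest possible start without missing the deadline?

Registration desk setup cannot begin until its own release at hour 2. It runs from hour 2 to 2 + 6 = hour 8.
After its own release at hour 2, stage build can start at hour 2 and finishes at hour 11.
Signage placement needs all of stage build (finishes hour 11); registration desk setup (finishes hour 8). That puts its earliest start at hour 11; it finishes at 11 + 3 = hour 14.
Catering setup cannot start until signage placement (finishes hour 14); stage build (finishes hour 11). The controlling bound is hour 14, so catering setup finishes at 14 + 3 = hour 17.

Working backward from the deadline:
Final walkthrough has no dependents, so it just needs to finish by hour 22. Starting by 22 − 1 = hour 21 achieves that.
Catering setup must finish before final walkthrough (must start by hour 21). With a 3-hour duration, catering setup must start by 21 − 3 = hour 18.
So catering setup can start as early as hour 14 and as late as hour 18, giving 18 − 14 = 4 hours of slack.

4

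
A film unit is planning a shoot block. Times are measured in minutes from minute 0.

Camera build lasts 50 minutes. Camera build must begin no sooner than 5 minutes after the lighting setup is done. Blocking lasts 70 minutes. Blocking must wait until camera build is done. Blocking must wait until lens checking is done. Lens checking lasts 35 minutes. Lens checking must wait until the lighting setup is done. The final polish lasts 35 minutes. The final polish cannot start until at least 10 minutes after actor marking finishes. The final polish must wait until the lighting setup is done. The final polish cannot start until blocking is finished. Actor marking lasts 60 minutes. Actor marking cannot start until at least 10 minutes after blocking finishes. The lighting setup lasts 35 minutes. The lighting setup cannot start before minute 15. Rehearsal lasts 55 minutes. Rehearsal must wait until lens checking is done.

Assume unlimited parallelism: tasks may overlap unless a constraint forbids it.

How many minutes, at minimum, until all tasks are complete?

The lighting setup waits on its own release at minute 15, so it starts at minute 15 and finishes at 15 + 35 = minute 50.
Lens checking cannot begin until the lighting setup (finishes minute 50). It runs from minute 50 to 50 + 35 = minute 85.
Rehearsal waits on lens checking (finishes minute 85), so it starts at minute 85 and finishes at 85 + 55 = minute 140.
After the lighting setup (finishes minute 50, plus 5-minute gap → minute 55), camera build can start at minute 55 and finishes at minute 105.
Blocking has to wait for camera build (finishes minute 105); lens checking (finishes minute 85). The latest of these is minute 105, so blocking runs minute 105 to 105 + 70 = minute 175.
After blocking (finishes minute 175, plus 10-minute gap → minute 185), actor marking can start at minute 185 and finishes at minute 245.
The final polish has to wait for actor marking (finishes minute 245, plus 10-minute gap → minute 255); the lighting setup (finishes minute 50); blocking (finishes minute 175). The latest of these is minute 255, so the final polish runs minute 255 to 255 + 35 = minute 290.
All tasks are finished once the last one completes. Finish times: The lighting setup at 50, Camera build at 105, Lens checking at 85, Blocking at 175, Actor marking at 245, Rehearsal at 140, The final polish at 290. The latest is minute 290.

290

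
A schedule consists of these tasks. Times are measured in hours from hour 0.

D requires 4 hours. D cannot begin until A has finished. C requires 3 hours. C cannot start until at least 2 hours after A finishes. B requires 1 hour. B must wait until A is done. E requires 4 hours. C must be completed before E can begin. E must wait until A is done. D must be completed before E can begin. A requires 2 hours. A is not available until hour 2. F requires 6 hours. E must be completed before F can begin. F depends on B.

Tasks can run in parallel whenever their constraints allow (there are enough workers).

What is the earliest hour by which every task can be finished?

A cannot begin until its own release at hour 2. It runs from hour 2 to 2 + 2 = hour 4.
D waits on A (finishes hour 4), so it starts at hour 4 and finishes at 4 + 4 = hour 8.
C cannot begin until A (finishes hour 4, plus 2-hour gap → hour 6). It runs from hour 6 to 6 + 3 = hour 9.
For E: C (finishes hour 9); A (finishes hour 4); D (finishes hour 8). Taking the maximum gives a start of hour 9, and it finishes at 9 + 4 = hour 13.
B cannot begin until A (finishes hour 4). It runs from hour 4 to 4 + 1 = hour 5.
F cannot start until E (finishes hour 13); B (finishes hour 5). The controlling bound is hour 13, so F finishes at 13 + 6 = hour 19.
All tasks are finished once the last one completes. Finish times: A at 4, B at 5, C at 9, D at 8, E at 13, F at 19. The latest is hour 19.

19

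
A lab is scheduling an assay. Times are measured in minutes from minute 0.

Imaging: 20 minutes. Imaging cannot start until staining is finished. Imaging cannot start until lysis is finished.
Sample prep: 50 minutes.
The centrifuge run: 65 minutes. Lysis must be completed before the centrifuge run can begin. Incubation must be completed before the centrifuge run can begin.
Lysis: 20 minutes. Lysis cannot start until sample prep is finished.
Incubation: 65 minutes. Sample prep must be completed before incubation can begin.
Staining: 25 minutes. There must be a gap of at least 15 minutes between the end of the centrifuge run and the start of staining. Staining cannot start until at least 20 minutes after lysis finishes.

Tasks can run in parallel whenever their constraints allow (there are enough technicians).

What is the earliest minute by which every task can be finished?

Nothing blocks sample prep, so it runs from minute 0 to minute 50.
After sample prep (finishes minute 50), incubation can start at minute 50 and finishes at minute 115.
After sample prep (finishes minute 50), lysis can start at minute 50 and finishes at minute 70.
The centrifuge run cannot start until lysis (finishes minute 70); incubation (finishes minute 115). The controlling bound is minute 115, so the centrifuge run finishes at 115 + 65 = minute 180.
Staining needs all of the centrifuge run (finishes minute 180, plus 15-minute gap → minute 195); lysis (finishes minute 70, plus 20-minute gap → minute 90). That puts its earliest start at minute 195; it finishes at 195 + 25 = minute 220.
For imaging: staining (finishes minute 220); lysis (finishes minute 70). Taking the maximum gives a start of minute 220, and it finishes at 220 + 20 = minute 240.
All tasks are finished once the last one completes. Finish times: Sample prep at 50, Lysis at 70, Incubation at 115, The centrifuge run at 180, Staining at 220, Imaging at 240. The latest is minute 240.

240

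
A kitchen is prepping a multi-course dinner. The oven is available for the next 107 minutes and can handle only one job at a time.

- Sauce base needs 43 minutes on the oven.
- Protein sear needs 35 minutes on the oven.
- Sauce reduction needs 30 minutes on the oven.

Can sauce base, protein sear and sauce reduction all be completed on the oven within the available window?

No

Running back to back, the jobs need 43 + 35 + 30 = 108 minutes on the oven.
Since 108 > 107, they cannot all fit.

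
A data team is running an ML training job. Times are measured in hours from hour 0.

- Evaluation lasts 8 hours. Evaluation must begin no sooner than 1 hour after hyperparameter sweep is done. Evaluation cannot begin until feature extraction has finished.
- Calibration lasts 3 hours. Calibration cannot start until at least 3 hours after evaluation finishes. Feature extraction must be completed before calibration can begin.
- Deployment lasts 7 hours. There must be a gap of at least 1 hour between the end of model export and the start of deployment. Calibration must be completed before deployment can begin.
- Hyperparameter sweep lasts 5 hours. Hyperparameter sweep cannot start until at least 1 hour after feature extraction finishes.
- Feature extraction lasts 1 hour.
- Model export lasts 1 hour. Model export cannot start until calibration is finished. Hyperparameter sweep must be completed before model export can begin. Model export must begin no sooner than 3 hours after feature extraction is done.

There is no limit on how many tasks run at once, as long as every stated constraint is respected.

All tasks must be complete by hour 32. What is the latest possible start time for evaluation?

Deployment has no dependents, so it just needs to finish by hour 32. Starting by 32 − 7 = hour 25 achieves that.
Model export must finish before deployment (must start by hour 25, minus 1-hour gap → hour 24). With a 1-hour duration, model export must start by 24 − 1 = hour 23.
Calibration has several dependents: model export (must start by hour 23); deployment (must start by hour 25). The earliest of those limits is hour 23, so calibration must start by 23 − 3 = hour 20.
Since calibration (must start by hour 20, minus 3-hour gap → hour 17) depends on it, evaluation must finish by hour 17. Backing off its 8-hour duration gives a latest start of hour 9.

9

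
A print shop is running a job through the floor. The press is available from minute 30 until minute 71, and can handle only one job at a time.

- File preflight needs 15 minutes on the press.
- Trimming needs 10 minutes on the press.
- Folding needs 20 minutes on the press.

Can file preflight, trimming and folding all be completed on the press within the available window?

No

The press window is 71 − 30 = 41 minutes.
Running back to back, the jobs need 15 + 10 + 20 = 45 minutes on the press.
Since 45 > 41, they cannot all fit.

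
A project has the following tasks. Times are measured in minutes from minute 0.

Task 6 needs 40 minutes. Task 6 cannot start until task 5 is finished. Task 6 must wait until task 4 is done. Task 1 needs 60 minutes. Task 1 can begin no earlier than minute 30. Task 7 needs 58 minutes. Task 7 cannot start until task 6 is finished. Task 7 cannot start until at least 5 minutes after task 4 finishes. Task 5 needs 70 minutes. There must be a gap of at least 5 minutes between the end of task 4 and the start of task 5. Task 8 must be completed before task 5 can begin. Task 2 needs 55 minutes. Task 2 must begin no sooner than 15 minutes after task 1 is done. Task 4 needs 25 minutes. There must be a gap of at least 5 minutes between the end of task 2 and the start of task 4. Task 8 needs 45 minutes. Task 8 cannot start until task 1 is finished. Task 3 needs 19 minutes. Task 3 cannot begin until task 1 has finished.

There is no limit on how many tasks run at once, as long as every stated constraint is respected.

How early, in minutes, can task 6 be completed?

305

Task 1 cannot begin until its own release at minute 30. It runs from minute 30 to 30 + 60 = minute 90.
Task 8 waits on task 1 (finishes minute 90), so it starts at minute 90 and finishes at 90 + 45 = minute 135.
Task 2 waits on task 1 (finishes minute 90, plus 15-minute gap → minute 105), so it starts at minute 105 and finishes at 105 + 55 = minute 160.
Task 4 waits on task 2 (finishes minute 160, plus 5-minute gap → minute 165), so it starts at minute 165 and finishes at 165 + 25 = minute 190.
For task 5: task 4 (finishes minute 190, plus 5-minute gap → minute 195); task 8 (finishes minute 135). Taking the maximum gives a start of minute 195, and it finishes at 195 + 70 = minute 265.
For task 6: task 5 (finishes minute 265); task 4 (finishes minute 190). Taking the maximum gives a start of minute 265, and it finishes at 265 + 40 = minute 305.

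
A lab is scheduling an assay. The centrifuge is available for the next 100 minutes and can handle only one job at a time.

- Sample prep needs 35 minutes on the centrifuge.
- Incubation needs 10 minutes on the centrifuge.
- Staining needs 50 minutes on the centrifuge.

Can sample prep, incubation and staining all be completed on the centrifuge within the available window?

Running back to back, the jobs need 35 + 10 + 50 = 95 minutes on the centrifuge.
Since 95 ≤ 100, they fit within the window.

Yes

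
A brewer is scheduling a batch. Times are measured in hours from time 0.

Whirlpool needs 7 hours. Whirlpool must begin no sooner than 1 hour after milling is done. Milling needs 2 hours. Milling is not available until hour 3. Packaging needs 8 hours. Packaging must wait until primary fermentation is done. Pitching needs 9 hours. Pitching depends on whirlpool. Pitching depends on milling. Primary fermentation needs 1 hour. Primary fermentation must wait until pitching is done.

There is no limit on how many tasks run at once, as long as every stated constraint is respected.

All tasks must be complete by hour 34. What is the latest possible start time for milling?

To finish by hour 34, packaging (duration 8) must start no later than hour 26.
Since packaging (must start by hour 26) depends on it, primary fermentation must finish by hour 26. Backing off its 1-hour duration gives a latest start of hour 25.
Pitching feeds into primary fermentation (must start by hour 25); so pitching must finish by hour 25 and therefore start by hour 16.
Whirlpool feeds into pitching (must start by hour 16); so whirlpool must finish by hour 16 and therefore start by hour 9.
Milling must finish in time for whirlpool (must start by hour 9, minus 1-hour gap → hour 8); pitching (must start by hour 16). The tightest is hour 8, so milling must start by 8 − 2 = hour 6.

6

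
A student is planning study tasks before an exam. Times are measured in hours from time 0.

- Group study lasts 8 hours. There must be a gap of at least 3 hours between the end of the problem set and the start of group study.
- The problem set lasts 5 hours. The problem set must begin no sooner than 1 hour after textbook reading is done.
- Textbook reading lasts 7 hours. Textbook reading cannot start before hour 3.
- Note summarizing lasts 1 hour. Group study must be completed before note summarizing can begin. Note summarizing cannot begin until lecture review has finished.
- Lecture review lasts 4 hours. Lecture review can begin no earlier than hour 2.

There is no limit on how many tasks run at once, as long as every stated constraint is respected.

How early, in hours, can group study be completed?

27

Textbook reading waits on its own release at hour 3, so it starts at hour 3 and finishes at 3 + 7 = hour 10.
The problem set cannot begin until textbook reading (finishes hour 10, plus 1-hour gap → hour 11). It runs from hour 11 to 11 + 5 = hour 16.
Group study cannot begin until the problem set (finishes hour 16, plus 3-hour gap → hour 19). It runs from hour 19 to 19 + 8 = hour 27.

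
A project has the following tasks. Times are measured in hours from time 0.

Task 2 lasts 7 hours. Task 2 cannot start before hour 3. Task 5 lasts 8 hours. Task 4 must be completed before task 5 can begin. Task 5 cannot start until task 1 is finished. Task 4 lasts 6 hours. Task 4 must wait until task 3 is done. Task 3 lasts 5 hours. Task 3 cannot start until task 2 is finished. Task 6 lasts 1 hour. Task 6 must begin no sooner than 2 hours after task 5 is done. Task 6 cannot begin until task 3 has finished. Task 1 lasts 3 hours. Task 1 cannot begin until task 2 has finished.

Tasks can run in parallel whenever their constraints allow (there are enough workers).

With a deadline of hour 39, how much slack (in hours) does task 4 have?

Task 2 waits on its own release at hour 3, so it starts at hour 3 and finishes at 3 + 7 = hour 10.
Task 3 waits on task 2 (finishes hour 10), so it starts at hour 10 and finishes at 10 + 5 = hour 15.
Task 4 waits on task 3 (finishes hour 15), so it starts at hour 15 and finishes at 15 + 6 = hour 21.

Working backward from the deadline:
Task 6 must finish by hour 39; it takes 1 hour, so it must start by 39 − 1 = hour 38.
Since task 6 (must start by hour 38, minus 2-hour gap → hour 36) depends on it, task 5 must finish by hour 36. Backing off its 8-hour duration gives a latest start of hour 28.
Task 4 has to be done before task 5 (must start by hour 28). That means finishing by hour 28, i.e. starting by 28 − 6 = hour 22.
So task 4 can start as early as hour 15 and as late as hour 22, giving 22 − 15 = 7 hours of slack.

7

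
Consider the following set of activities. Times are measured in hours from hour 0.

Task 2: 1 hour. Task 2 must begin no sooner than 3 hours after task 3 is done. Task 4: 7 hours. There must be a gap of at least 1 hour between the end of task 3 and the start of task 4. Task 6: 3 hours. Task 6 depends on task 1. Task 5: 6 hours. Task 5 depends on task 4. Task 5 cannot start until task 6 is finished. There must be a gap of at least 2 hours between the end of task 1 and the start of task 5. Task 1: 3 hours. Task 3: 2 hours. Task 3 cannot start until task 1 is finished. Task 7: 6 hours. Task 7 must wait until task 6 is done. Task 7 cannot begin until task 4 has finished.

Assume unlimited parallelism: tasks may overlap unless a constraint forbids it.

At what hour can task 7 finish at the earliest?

Task 1 has no prerequisites, so it starts at hour 0 and finishes at hour 3.
Task 6 cannot begin until task 1 (finishes hour 3). It runs from hour 3 to 3 + 3 = hour 6.
Task 3 cannot begin until task 1 (finishes hour 3). It runs from hour 3 to 3 + 2 = hour 5.
Task 4 cannot begin until task 3 (finishes hour 5, plus 1-hour gap → hour 6). It runs from hour 6 to 6 + 7 = hour 13.
Task 7 cannot start until task 6 (finishes hour 6); task 4 (finishes hour 13). The controlling bound is hour 13, so task 7 finishes at 13 + 6 = hour 19.

19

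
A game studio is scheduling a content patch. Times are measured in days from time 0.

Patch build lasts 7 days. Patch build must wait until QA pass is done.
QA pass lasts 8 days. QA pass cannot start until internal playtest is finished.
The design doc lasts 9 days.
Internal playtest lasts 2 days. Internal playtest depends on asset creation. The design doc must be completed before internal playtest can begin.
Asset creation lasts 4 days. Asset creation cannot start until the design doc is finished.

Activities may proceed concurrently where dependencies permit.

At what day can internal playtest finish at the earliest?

15

The design doc has no prerequisites, so it starts at day 0 and finishes at day 9.
Asset creation cannot begin until the design doc (finishes day 9). It runs from day 9 to 9 + 4 = day 13.
Internal playtest needs all of asset creation (finishes day 13); the design doc (finishes day 9). That puts its earliest start at day 13; it finishes at 13 + 2 = day 15.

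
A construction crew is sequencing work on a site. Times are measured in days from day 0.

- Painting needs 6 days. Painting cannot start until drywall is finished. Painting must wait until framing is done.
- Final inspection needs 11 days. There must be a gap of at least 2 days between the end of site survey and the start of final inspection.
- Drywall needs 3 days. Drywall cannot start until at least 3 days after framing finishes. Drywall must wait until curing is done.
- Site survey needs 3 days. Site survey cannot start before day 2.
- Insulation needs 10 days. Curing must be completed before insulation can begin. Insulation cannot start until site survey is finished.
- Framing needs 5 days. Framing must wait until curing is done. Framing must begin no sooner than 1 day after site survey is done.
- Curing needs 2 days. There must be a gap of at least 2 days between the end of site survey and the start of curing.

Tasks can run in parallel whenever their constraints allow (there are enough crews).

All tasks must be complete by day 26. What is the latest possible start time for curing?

To finish by day 26, painting (duration 6) must start no later than day 20.
Drywall feeds into painting (must start by day 20); so drywall must finish by day 20 and therefore start by day 17.
For framing: drywall (must start by day 17, minus 3-day gap → day 14); painting (must start by day 20). The most restrictive is day 14; with a 5-day duration, framing must start by day 9.
Insulation has no dependents, so it just needs to finish by day 26. Starting by 26 − 10 = day 16 achieves that.
Curing feeds framing (must start by day 9); insulation (must start by day 16); drywall (must start by day 17). Taking the minimum, curing must finish by day 9 and start by 9 − 2 = day 7.

7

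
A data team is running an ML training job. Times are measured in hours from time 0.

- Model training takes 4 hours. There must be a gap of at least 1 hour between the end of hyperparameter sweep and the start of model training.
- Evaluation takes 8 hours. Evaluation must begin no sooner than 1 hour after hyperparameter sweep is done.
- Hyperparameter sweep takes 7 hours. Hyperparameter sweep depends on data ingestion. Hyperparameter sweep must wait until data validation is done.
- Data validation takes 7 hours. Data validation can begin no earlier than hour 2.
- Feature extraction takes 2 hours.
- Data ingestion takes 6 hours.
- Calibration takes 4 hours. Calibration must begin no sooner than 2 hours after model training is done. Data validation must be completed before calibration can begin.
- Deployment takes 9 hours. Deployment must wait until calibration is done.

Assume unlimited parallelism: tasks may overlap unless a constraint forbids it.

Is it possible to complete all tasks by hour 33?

No

Nothing blocks feature extraction, so it runs from hour 0 to hour 2.
Data validation cannot begin until its own release at hour 2. It runs from hour 2 to 2 + 7 = hour 9.
Nothing blocks data ingestion, so it runs from hour 0 to hour 6.
Hyperparameter sweep cannot start until data ingestion (finishes hour 6); data validation (finishes hour 9). The controlling bound is hour 9, so hyperparameter sweep finishes at 9 + 7 = hour 16.
Evaluation waits on hyperparameter sweep (finishes hour 16, plus 1-hour gap → hour 17), so it starts at hour 17 and finishes at 17 + 8 = hour 25.
Model training waits on hyperparameter sweep (finishes hour 16, plus 1-hour gap → hour 17), so it starts at hour 17 and finishes at 17 + 4 = hour 21.
Calibration needs all of model training (finishes hour 21, plus 2-hour gap → hour 23); data validation (finishes hour 9). That puts its earliest start at hour 23; it finishes at 23 + 4 = hour 27.
Deployment cannot begin until calibration (finishes hour 27). It runs from hour 27 to 27 + 9 = hour 36.
The earliest everything can be done is hour 36, which is after the deadline of 33, so it is not possible.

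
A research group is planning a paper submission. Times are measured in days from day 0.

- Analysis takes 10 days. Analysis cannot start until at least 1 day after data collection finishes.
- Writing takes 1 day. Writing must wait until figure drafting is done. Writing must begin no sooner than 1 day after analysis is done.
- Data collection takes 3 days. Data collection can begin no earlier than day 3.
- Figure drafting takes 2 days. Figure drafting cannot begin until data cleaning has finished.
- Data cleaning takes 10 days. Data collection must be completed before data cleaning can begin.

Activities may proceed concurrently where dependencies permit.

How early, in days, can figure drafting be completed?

18

Data collection waits on its own release at day 3, so it starts at day 3 and finishes at 3 + 3 = day 6.
Data cleaning waits on data collection (finishes day 6), so it starts at day 6 and finishes at 6 + 10 = day 16.
Figure drafting cannot begin until data cleaning (finishes day 16). It runs from day 16 to 16 + 2 = day 18.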